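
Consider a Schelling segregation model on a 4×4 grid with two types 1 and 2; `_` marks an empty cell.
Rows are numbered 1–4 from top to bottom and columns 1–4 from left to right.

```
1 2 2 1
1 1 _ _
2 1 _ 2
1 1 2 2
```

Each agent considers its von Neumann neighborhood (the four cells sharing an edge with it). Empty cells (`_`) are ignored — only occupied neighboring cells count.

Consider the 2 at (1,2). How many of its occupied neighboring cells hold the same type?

1

Occupied neighbors of (1,2): (2,2)=1, (1,1)=1, (1,3)=2.
Same type (2): 1 of 3.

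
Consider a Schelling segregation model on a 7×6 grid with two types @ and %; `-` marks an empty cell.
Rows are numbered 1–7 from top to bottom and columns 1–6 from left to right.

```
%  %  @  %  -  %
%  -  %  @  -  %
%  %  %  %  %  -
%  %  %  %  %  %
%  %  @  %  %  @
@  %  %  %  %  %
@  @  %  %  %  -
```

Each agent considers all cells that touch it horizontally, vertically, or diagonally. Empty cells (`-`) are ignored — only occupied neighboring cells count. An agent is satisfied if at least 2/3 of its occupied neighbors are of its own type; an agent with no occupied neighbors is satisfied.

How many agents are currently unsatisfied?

(1,1)% 2/2 ✓
(1,2)% 3/4 ✓
(1,3)@ 1/4 ✗
(1,4)% 1/3 ✗
(1,6)% 1/1 ✓
(2,1)% 4/4 ✓
(2,3)% 5/7 ✓
(2,4)@ 1/6 ✗
(2,6)% 2/2 ✓
(3,1)% 4/4 ✓
(3,2)% 7/7 ✓
(3,3)% 6/7 ✓
(3,4)% 6/7 ✓
(3,5)% 5/6 ✓
(4,1)% 5/5 ✓
(4,2)% 7/8 ✓
(4,3)% 7/8 ✓
(4,4)% 7/8 ✓
(4,5)% 6/7 ✓
(4,6)% 3/4 ✓
(5,1)% 4/5 ✓
(5,2)% 6/8 ✓
(5,3)@ 0/8 ✗
(5,4)% 7/8 ✓
(5,5)% 7/8 ✓
(5,6)@ 0/5 ✗
(6,1)@ 2/5 ✗
(6,2)% 4/8 ✗
(6,3)% 6/8 ✓
(6,4)% 7/8 ✓
(6,5)% 6/7 ✓
(6,6)% 3/4 ✓
(7,1)@ 2/3 ✓
(7,2)@ 2/5 ✗
(7,3)% 4/5 ✓
(7,4)% 5/5 ✓
(7,5)% 4/4 ✓
Unsatisfied: (1,3), (1,4), (2,4), (5,3), (5,6), (6,1), (6,2), (7,2) — 8 in total.

8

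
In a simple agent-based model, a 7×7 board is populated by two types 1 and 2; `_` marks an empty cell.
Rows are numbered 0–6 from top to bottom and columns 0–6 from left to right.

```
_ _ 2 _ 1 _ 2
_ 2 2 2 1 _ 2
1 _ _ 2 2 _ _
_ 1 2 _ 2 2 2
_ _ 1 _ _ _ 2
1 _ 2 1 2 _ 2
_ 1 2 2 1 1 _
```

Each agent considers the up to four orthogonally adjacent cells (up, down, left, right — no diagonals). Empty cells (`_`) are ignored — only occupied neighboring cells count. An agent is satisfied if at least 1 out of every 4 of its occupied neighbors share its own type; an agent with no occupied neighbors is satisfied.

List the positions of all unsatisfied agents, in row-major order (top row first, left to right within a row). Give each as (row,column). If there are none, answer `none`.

(3,1), (3,2), (4,2), (5,3), (5,4), (6,1)

(0,2)2 1/1 ok
(0,4)1 1/1 ok
(0,6)2 1/1 ok
(1,1)2 1/1 ok
(1,2)2 3/3 ok
(1,3)2 2/3 ok
(1,4)1 1/3 ok
(1,6)2 1/1 ok
(2,0)1 0/0 ok
(2,3)2 2/2 ok
(2,4)2 2/3 ok
(3,1)1 0/1 unhappy
(3,2)2 0/2 unhappy
(3,4)2 2/2 ok
(3,5)2 2/2 ok
(3,6)2 2/2 ok
(4,2)1 0/2 unhappy
(4,6)2 2/2 ok
(5,0)1 0/0 ok
(5,2)2 1/3 ok
(5,3)1 0/3 unhappy
(5,4)2 0/2 unhappy
(5,6)2 1/1 ok
(6,1)1 0/1 unhappy
(6,2)2 2/3 ok
(6,3)2 1/3 ok
(6,4)1 1/3 ok
(6,5)1 1/1 ok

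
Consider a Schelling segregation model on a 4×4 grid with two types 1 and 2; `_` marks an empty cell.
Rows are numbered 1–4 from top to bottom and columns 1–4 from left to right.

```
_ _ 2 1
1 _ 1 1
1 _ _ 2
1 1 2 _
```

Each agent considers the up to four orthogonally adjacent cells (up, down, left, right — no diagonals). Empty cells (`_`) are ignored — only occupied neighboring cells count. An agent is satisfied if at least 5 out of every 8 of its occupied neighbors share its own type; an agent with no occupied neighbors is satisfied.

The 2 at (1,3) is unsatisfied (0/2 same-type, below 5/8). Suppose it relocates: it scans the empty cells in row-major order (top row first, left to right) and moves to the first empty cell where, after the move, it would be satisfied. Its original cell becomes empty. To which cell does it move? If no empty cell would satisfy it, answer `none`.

(1,2)

Vacating (1,3). Empty cells in order:
  (1,1): 0/1 same-type → still unsatisfied.
  (1,2): 0/0 same-type → satisfied — stop here.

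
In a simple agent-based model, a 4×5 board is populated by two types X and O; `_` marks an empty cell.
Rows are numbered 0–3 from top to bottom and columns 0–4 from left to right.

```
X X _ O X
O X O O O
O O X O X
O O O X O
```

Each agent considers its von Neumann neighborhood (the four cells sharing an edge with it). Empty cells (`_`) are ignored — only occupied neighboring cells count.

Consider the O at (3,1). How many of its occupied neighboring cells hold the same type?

Occupied neighbors of (3,1): (2,1)=O, (3,0)=O, (3,2)=O.
Same type (O): 3 of 3.

3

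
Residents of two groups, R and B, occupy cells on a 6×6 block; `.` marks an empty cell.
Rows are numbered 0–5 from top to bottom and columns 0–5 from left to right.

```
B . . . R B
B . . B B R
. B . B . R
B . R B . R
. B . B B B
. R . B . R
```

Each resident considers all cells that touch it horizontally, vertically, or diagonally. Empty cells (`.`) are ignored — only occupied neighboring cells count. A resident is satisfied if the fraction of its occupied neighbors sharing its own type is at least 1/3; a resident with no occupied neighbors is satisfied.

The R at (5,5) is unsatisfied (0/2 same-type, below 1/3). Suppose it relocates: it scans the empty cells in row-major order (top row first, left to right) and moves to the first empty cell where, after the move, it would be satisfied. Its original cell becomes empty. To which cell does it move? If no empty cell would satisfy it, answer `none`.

Vacating (5,5). Empty cells in order:
  (0,1): 0/2 same-type → still unsatisfied.
  (0,2): 0/1 same-type → still unsatisfied.
  (0,3): 1/3 same-type → satisfied — stop here.

(0,3)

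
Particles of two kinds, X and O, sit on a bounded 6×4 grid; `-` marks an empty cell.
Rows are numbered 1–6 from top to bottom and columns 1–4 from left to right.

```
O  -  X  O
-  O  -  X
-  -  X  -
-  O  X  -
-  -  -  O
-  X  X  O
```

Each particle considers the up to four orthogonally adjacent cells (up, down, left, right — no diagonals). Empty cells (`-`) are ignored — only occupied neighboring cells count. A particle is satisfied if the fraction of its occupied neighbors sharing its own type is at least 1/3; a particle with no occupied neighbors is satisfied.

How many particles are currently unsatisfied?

Row 1: (1,1)O 0/0 satisfied · (1,3)X 0/1 not · (1,4)O 0/2 not
Row 2: (2,2)O 0/0 satisfied · (2,4)X 0/1 not
Row 3: (3,3)X 1/1 satisfied
Row 4: (4,2)O 0/1 not · (4,3)X 1/2 satisfied
Row 5: (5,4)O 1/1 satisfied
Row 6: (6,2)X 1/1 satisfied · (6,3)X 1/2 satisfied · (6,4)O 1/2 satisfied
Unsatisfied: (1,3), (1,4), (2,4), (4,2) — 4 in total.

4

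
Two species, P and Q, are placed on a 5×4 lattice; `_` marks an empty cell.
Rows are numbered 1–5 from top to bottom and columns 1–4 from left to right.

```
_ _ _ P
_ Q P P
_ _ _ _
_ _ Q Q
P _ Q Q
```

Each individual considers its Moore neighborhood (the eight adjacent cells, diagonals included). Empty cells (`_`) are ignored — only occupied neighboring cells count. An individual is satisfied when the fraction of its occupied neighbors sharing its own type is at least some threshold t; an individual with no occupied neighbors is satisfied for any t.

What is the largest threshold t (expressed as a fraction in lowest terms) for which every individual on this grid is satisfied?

Row 1: (1,4)P 2/2
Row 2: (2,2)Q 0/1 · (2,3)P 2/3 · (2,4)P 2/2
Row 4: (4,3)Q 3/3 · (4,4)Q 3/3
Row 5: (5,1)P — no occupied neighbors · (5,3)Q 3/3 · (5,4)Q 3/3
The smallest same-type fraction is 0/1 at (2,2), which reduces to 0/1. Any threshold above that leaves this individual unsatisfied.

0/1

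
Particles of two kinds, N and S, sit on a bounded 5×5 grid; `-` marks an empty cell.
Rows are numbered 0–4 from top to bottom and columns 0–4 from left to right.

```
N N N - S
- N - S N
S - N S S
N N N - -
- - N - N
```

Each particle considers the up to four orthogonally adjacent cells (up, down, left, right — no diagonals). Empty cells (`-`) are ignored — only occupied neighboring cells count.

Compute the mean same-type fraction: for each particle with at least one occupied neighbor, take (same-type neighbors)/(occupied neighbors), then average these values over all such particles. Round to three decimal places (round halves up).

Row 0: (0,0)N 1/1 · (0,1)N 3/3 · (0,2)N 1/1 · (0,4)S 0/1
Row 1: (1,1)N 1/1 · (1,3)S 1/2 · (1,4)N 0/3
Row 2: (2,0)S 0/1 · (2,2)N 1/2 · (2,3)S 2/3 · (2,4)S 1/2
Row 3: (3,0)N 1/2 · (3,1)N 2/2 · (3,2)N 3/3
Row 4: (4,2)N 1/1 · (4,4)N — no occupied neighbors
Sum over 15 particles: 1/1 + 3/3 + 1/1 + 0/1 + 1/1 + 1/2 + 0/3 + 0/1 + 1/2 + 2/3 + 1/2 + 1/2 + 2/2 + 3/3 + 1/1 = 29/3; mean = 29/3 ÷ 15 = 29/45 = 0.644444… → 0.644.

0.644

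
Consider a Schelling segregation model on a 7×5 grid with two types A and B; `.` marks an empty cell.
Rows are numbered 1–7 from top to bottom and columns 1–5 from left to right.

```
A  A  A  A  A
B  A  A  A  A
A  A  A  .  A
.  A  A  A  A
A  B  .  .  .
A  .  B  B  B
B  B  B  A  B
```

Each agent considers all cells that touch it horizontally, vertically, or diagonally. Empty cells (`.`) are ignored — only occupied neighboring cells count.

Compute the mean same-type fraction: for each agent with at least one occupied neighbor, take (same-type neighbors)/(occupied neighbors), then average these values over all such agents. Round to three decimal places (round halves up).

Row 1: (1,1)A 2/3 · (1,2)A 4/5 · (1,3)A 5/5 · (1,4)A 5/5 · (1,5)A 3/3
Row 2: (2,1)B 0/5 · (2,2)A 7/8 · (2,3)A 7/7 · (2,4)A 7/7 · (2,5)A 4/4
Row 3: (3,1)A 3/4 · (3,2)A 6/7 · (3,3)A 7/7 · (3,5)A 4/4
Row 4: (4,2)A 5/6 · (4,3)A 4/5 · (4,4)A 4/4 · (4,5)A 2/2
Row 5: (5,1)A 2/3 · (5,2)B 1/5
Row 6: (6,1)A 1/4 · (6,3)B 4/5 · (6,4)B 4/5 · (6,5)B 2/3
Row 7: (7,1)B 1/2 · (7,2)B 3/4 · (7,3)B 3/4 · (7,4)A 0/5 · (7,5)B 2/3
Sum over 29 agents: 2/3 + 4/5 + 5/5 + 5/5 + 3/3 + 0/5 + 7/8 + 7/7 + 7/7 + 4/4 + 3/4 + 6/7 + 7/7 + 4/4 + 5/6 + 4/5 + 4/4 + 2/2 + 2/3 + 1/5 + 1/4 + 4/5 + 4/5 + 2/3 + 1/2 + 3/4 + 3/4 + 0/5 + 2/3 = 6057/280; mean = 6057/280 ÷ 29 = 6057/8120 = 0.745935… → 0.746.

0.746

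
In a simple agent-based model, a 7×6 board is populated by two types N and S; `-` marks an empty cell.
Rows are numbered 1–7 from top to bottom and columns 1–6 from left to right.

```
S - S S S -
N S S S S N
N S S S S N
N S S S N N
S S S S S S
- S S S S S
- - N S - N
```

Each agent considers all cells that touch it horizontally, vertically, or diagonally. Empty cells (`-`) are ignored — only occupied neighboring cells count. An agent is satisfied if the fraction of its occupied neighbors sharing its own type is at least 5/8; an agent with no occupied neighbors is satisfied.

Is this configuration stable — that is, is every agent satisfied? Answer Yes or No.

(1,1)S 1/2 ✗
(1,3)S 4/4 ✓
(1,4)S 5/5 ✓
(1,5)S 3/4 ✓
(2,1)N 1/4 ✗
(2,2)S 5/7 ✓
(2,3)S 7/7 ✓
(2,4)S 8/8 ✓
(2,5)S 5/7 ✓
(2,6)N 1/4 ✗
(3,1)N 2/5 ✗
(3,2)S 5/8 ✓
(3,3)S 8/8 ✓
(3,4)S 7/8 ✓
(3,5)S 4/8 ✗
(3,6)N 3/5 ✗
(4,1)N 1/5 ✗
(4,2)S 6/8 ✓
(4,3)S 8/8 ✓
(4,4)S 7/8 ✓
(4,5)N 2/8 ✗
(4,6)N 2/5 ✗
(5,1)S 3/4 ✓
(5,2)S 6/7 ✓
(5,3)S 8/8 ✓
(5,4)S 7/8 ✓
(5,5)S 6/8 ✓
(5,6)S 3/5 ✗
(6,2)S 4/5 ✓
(6,3)S 6/7 ✓
(6,4)S 6/7 ✓
(6,5)S 6/7 ✓
(6,6)S 3/4 ✓
(7,3)N 0/4 ✗
(7,4)S 3/4 ✓
(7,6)N 0/2 ✗
For instance (1,1) has only 1/2 same-type neighbors, below 5/8.

No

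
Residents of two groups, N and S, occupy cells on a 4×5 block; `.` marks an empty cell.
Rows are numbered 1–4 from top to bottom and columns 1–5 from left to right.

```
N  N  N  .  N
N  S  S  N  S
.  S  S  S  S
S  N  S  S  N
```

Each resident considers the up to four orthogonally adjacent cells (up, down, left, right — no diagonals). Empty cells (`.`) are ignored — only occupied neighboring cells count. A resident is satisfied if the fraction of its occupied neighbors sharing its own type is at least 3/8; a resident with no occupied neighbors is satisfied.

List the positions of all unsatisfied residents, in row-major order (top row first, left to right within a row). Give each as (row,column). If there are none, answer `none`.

(1,1)N 2/2 satisfied
(1,2)N 2/3 satisfied
(1,3)N 1/2 satisfied
(1,5)N 0/1 not
(2,1)N 1/2 satisfied
(2,2)S 2/4 satisfied
(2,3)S 2/4 satisfied
(2,4)N 0/3 not
(2,5)S 1/3 not
(3,2)S 2/3 satisfied
(3,3)S 4/4 satisfied
(3,4)S 3/4 satisfied
(3,5)S 2/3 satisfied
(4,1)S 0/1 not
(4,2)N 0/3 not
(4,3)S 2/3 satisfied
(4,4)S 2/3 satisfied
(4,5)N 0/2 not

(1,5), (2,4), (2,5), (4,1), (4,2), (4,5)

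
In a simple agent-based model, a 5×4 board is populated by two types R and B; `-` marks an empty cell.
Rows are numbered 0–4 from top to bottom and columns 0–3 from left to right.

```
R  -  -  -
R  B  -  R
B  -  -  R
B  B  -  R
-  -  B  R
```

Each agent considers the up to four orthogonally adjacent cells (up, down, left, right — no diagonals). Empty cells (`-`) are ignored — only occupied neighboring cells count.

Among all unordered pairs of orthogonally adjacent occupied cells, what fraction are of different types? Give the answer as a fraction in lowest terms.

1/3

Scan each occupied cell's neighbors to the right and below so each pair is counted once.
From row 0: 0 unlike of 1 pairs (running 0/1).
From row 1: 2 unlike of 3 pairs (running 2/4).
From row 2: 0 unlike of 2 pairs (running 2/6).
From row 3: 0 unlike of 2 pairs (running 2/8).
From row 4: 1 unlike of 1 pairs (running 3/9).
Total adjacent occupied pairs: 9; unlike-type pairs: 3.
3/9 reduces to 1/3.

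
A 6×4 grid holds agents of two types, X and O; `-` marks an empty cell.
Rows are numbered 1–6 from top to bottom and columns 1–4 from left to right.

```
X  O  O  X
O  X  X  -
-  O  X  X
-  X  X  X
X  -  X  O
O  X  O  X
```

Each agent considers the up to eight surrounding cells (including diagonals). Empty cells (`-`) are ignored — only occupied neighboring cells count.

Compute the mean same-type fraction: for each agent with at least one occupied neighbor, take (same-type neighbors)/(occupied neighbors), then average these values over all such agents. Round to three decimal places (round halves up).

Row 1: (1,1)X 1/3 · (1,2)O 2/5 · (1,3)O 1/4 · (1,4)X 1/2
Row 2: (2,1)O 2/4 · (2,2)X 3/7 · (2,3)X 4/7
Row 3: (3,2)O 1/6 · (3,3)X 6/7 · (3,4)X 4/4
Row 4: (4,2)X 4/5 · (4,3)X 5/7 · (4,4)X 4/5
Row 5: (5,1)X 2/3 · (5,3)X 5/7 · (5,4)O 1/5
Row 6: (6,1)O 0/2 · (6,2)X 2/4 · (6,3)O 1/4 · (6,4)X 1/3
Sum over 20 agents: 1/3 + 2/5 + 1/4 + 1/2 + 2/4 + 3/7 + 4/7 + 1/6 + 6/7 + 4/4 + 4/5 + 5/7 + 4/5 + 2/3 + 5/7 + 1/5 + 0/2 + 2/4 + 1/4 + 1/3 = 699/70; mean = 699/70 ÷ 20 = 699/1400 = 0.499285… → 0.499.

0.499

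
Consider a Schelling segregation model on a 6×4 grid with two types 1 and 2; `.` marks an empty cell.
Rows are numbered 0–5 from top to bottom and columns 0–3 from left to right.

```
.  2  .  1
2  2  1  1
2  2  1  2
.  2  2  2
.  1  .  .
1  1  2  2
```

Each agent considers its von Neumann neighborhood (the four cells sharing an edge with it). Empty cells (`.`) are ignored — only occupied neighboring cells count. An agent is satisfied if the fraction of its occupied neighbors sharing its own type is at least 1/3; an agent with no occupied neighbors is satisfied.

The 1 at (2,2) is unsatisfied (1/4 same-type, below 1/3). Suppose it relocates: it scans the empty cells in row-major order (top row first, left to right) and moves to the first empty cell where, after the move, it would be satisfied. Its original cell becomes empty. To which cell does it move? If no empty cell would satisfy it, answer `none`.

Vacating (2,2). Empty cells in order:
  (0,0): 0/2 same-type → still unsatisfied.
  (0,2): 2/3 same-type → satisfied — stop here.

(0,2)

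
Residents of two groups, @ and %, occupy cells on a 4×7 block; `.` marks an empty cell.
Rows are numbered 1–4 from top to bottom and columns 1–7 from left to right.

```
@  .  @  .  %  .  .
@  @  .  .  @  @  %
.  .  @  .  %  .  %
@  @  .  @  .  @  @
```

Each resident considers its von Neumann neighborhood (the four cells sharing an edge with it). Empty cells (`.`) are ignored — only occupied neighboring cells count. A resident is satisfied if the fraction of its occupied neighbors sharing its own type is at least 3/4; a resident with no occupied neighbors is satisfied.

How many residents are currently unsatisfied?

7

(1,1)@ 1/1 satisfied
(1,3)@ 0/0 satisfied
(1,5)% 0/1 not
(2,1)@ 2/2 satisfied
(2,2)@ 1/1 satisfied
(2,5)@ 1/3 not
(2,6)@ 1/2 not
(2,7)% 1/2 not
(3,3)@ 0/0 satisfied
(3,5)% 0/1 not
(3,7)% 1/2 not
(4,1)@ 1/1 satisfied
(4,2)@ 1/1 satisfied
(4,4)@ 0/0 satisfied
(4,6)@ 1/1 satisfied
(4,7)@ 1/2 not
Unsatisfied: (1,5), (2,5), (2,6), (2,7), (3,5), (3,7), (4,7) — 7 in total.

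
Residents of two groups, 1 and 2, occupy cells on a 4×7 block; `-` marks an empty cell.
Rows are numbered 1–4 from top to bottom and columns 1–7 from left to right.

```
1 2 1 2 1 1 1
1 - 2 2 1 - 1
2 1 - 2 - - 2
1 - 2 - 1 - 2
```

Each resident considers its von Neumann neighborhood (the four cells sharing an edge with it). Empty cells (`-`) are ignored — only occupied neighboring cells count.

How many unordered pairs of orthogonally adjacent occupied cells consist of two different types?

Scan each occupied cell's neighbors to the right and below so each pair is counted once.
Row 1: 1(1,1)–2(1,2)≠ 1(1,1)–1(2,1)= 2(1,2)–1(1,3)≠ 1(1,3)–2(1,4)≠ 1(1,3)–2(2,3)≠ 2(1,4)–1(1,5)≠ 2(1,4)–2(2,4)= 1(1,5)–1(1,6)= 1(1,5)–1(2,5)= 1(1,6)–1(1,7)= 1(1,7)–1(2,7)=  → 5/11 unlike.
Row 2: 1(2,1)–2(3,1)≠ 2(2,3)–2(2,4)= 2(2,4)–1(2,5)≠ 2(2,4)–2(3,4)= 1(2,7)–2(3,7)≠  → 3/5 unlike.
Row 3: 2(3,1)–1(3,2)≠ 2(3,1)–1(4,1)≠ 2(3,7)–2(4,7)=  → 2/3 unlike.
Total adjacent occupied pairs: 19; unlike-type pairs: 10.

10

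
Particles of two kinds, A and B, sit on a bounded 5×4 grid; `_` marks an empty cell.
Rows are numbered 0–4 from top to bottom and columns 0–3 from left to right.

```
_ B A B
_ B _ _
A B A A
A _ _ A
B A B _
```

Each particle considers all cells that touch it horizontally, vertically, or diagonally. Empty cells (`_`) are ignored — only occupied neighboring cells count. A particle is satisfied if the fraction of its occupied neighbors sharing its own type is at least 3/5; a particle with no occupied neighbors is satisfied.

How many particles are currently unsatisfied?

Row 0: (0,1)B 1/2 unhappy · (0,2)A 0/3 unhappy · (0,3)B 0/1 unhappy
Row 1: (1,1)B 2/5 unhappy
Row 2: (2,0)A 1/3 unhappy · (2,1)B 1/4 unhappy · (2,2)A 2/4 unhappy · (2,3)A 2/2 ok
Row 3: (3,0)A 2/4 unhappy · (3,3)A 2/3 ok
Row 4: (4,0)B 0/2 unhappy · (4,1)A 1/3 unhappy · (4,2)B 0/2 unhappy
Unsatisfied: (0,1), (0,2), (0,3), (1,1), (2,0), (2,1), (2,2), (3,0), (4,0), (4,1), (4,2) — 11 in total.

11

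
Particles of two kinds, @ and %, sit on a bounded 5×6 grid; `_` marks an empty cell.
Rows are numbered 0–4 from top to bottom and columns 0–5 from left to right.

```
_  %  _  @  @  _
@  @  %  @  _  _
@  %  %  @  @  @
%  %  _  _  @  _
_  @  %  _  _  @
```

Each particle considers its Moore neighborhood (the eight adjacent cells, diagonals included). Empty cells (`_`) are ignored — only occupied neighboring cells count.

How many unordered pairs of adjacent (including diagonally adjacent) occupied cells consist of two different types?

Scan each occupied cell's neighbors to the right and below (and the two forward diagonals) so each pair is counted once.
Row 0: %(0,1)–@(1,1)≠ %(0,1)–%(1,2)= %(0,1)–@(1,0)≠ @(0,3)–@(0,4)= @(0,3)–@(1,3)= @(0,3)–%(1,2)≠ @(0,4)–@(1,3)=  → 3/7 unlike.
Row 1: @(1,0)–@(1,1)= @(1,0)–@(2,0)= @(1,0)–%(2,1)≠ @(1,1)–%(1,2)≠ @(1,1)–%(2,1)≠ @(1,1)–%(2,2)≠ @(1,1)–@(2,0)= %(1,2)–@(1,3)≠ %(1,2)–%(2,2)= %(1,2)–@(2,3)≠ %(1,2)–%(2,1)= @(1,3)–@(2,3)= @(1,3)–@(2,4)= @(1,3)–%(2,2)≠  → 7/14 unlike.
Row 2: @(2,0)–%(2,1)≠ @(2,0)–%(3,0)≠ @(2,0)–%(3,1)≠ %(2,1)–%(2,2)= %(2,1)–%(3,1)= %(2,1)–%(3,0)= %(2,2)–@(2,3)≠ %(2,2)–%(3,1)= @(2,3)–@(2,4)= @(2,3)–@(3,4)= @(2,4)–@(2,5)= @(2,4)–@(3,4)= @(2,5)–@(3,4)=  → 4/13 unlike.
Row 3: %(3,0)–%(3,1)= %(3,0)–@(4,1)≠ %(3,1)–@(4,1)≠ %(3,1)–%(4,2)= @(3,4)–@(4,5)=  → 2/5 unlike.
Row 4: @(4,1)–%(4,2)≠  → 1/1 unlike.
Total adjacent occupied pairs: 40; unlike-type pairs: 17.

17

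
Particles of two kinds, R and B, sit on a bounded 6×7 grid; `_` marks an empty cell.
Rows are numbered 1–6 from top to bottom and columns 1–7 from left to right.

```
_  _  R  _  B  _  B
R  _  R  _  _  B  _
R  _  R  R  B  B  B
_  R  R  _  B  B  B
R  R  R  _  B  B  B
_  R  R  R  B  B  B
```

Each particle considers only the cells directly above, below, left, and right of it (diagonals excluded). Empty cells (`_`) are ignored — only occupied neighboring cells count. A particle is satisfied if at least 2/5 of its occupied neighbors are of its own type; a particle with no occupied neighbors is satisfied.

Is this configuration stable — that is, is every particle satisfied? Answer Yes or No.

Row 1: (1,3)R 1/1 ok · (1,5)B 0/0 ok · (1,7)B 0/0 ok
Row 2: (2,1)R 1/1 ok · (2,3)R 2/2 ok · (2,6)B 1/1 ok
Row 3: (3,1)R 1/1 ok · (3,3)R 3/3 ok · (3,4)R 1/2 ok · (3,5)B 2/3 ok · (3,6)B 4/4 ok · (3,7)B 2/2 ok
Row 4: (4,2)R 2/2 ok · (4,3)R 3/3 ok · (4,5)B 3/3 ok · (4,6)B 4/4 ok · (4,7)B 3/3 ok
Row 5: (5,1)R 1/1 ok · (5,2)R 4/4 ok · (5,3)R 3/3 ok · (5,5)B 3/3 ok · (5,6)B 4/4 ok · (5,7)B 3/3 ok
Row 6: (6,2)R 2/2 ok · (6,3)R 3/3 ok · (6,4)R 1/2 ok · (6,5)B 2/3 ok · (6,6)B 3/3 ok · (6,7)B 2/2 ok
All meet the threshold, so the configuration is stable.

Yes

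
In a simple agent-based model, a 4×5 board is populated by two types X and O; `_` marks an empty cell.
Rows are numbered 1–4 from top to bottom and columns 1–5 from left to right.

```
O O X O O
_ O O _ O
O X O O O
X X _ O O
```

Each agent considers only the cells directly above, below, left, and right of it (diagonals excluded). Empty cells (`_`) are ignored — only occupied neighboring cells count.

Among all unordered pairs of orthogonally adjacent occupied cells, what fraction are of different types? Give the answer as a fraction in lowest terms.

Scan each occupied cell's neighbors to the right and below so each pair is counted once.
Row 1: O(1,1)–O(1,2)= O(1,2)–X(1,3)≠ O(1,2)–O(2,2)= X(1,3)–O(1,4)≠ X(1,3)–O(2,3)≠ O(1,4)–O(1,5)= O(1,5)–O(2,5)=  → 3/7 unlike.
Row 2: O(2,2)–O(2,3)= O(2,2)–X(3,2)≠ O(2,3)–O(3,3)= O(2,5)–O(3,5)=  → 1/4 unlike.
Row 3: O(3,1)–X(3,2)≠ O(3,1)–X(4,1)≠ X(3,2)–O(3,3)≠ X(3,2)–X(4,2)= O(3,3)–O(3,4)= O(3,4)–O(3,5)= O(3,4)–O(4,4)= O(3,5)–O(4,5)=  → 3/8 unlike.
Row 4: X(4,1)–X(4,2)= O(4,4)–O(4,5)=  → 0/2 unlike.
Total adjacent occupied pairs: 21; unlike-type pairs: 7.
7/21 reduces to 1/3.

1/3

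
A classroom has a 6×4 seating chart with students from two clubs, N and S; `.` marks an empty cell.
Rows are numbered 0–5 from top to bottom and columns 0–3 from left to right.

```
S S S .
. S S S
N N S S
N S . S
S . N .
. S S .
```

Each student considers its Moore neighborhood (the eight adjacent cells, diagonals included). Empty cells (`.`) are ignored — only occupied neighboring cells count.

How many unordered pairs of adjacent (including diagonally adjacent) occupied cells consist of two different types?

12

Scan each occupied cell's neighbors to the right and below (and the two forward diagonals) so each pair is counted once.
From row 0: 0 unlike of 8 pairs (running 0/8).
From row 1: 3 unlike of 10 pairs (running 3/18).
From row 2: 3 unlike of 10 pairs (running 6/28).
From row 3: 4 unlike of 5 pairs (running 10/33).
From row 4: 2 unlike of 3 pairs (running 12/36).
From row 5: 0 unlike of 1 pairs (running 12/37).
Total adjacent occupied pairs: 37; unlike-type pairs: 12.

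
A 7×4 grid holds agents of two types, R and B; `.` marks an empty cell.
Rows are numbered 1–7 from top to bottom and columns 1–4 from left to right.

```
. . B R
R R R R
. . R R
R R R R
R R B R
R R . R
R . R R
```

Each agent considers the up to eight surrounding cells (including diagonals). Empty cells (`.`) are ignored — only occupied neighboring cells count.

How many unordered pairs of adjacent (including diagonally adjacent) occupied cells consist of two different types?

11

Scan each occupied cell's neighbors to the right and below (and the two forward diagonals) so each pair is counted once.
Row 1: B(1,3)–R(1,4)≠ B(1,3)–R(2,3)≠ B(1,3)–R(2,4)≠ B(1,3)–R(2,2)≠ R(1,4)–R(2,4)= R(1,4)–R(2,3)=  → 4/6 unlike.
Row 2: R(2,1)–R(2,2)= R(2,2)–R(2,3)= R(2,2)–R(3,3)= R(2,3)–R(2,4)= R(2,3)–R(3,3)= R(2,3)–R(3,4)= R(2,4)–R(3,4)= R(2,4)–R(3,3)=  → 0/8 unlike.
Row 3: R(3,3)–R(3,4)= R(3,3)–R(4,3)= R(3,3)–R(4,4)= R(3,3)–R(4,2)= R(3,4)–R(4,4)= R(3,4)–R(4,3)=  → 0/6 unlike.
Row 4: R(4,1)–R(4,2)= R(4,1)–R(5,1)= R(4,1)–R(5,2)= R(4,2)–R(4,3)= R(4,2)–R(5,2)= R(4,2)–B(5,3)≠ R(4,2)–R(5,1)= R(4,3)–R(4,4)= R(4,3)–B(5,3)≠ R(4,3)–R(5,4)= R(4,3)–R(5,2)= R(4,4)–R(5,4)= R(4,4)–B(5,3)≠  → 3/13 unlike.
Row 5: R(5,1)–R(5,2)= R(5,1)–R(6,1)= R(5,1)–R(6,2)= R(5,2)–B(5,3)≠ R(5,2)–R(6,2)= R(5,2)–R(6,1)= B(5,3)–R(5,4)≠ B(5,3)–R(6,4)≠ B(5,3)–R(6,2)≠ R(5,4)–R(6,4)=  → 4/10 unlike.
Row 6: R(6,1)–R(6,2)= R(6,1)–R(7,1)= R(6,2)–R(7,3)= R(6,2)–R(7,1)= R(6,4)–R(7,4)= R(6,4)–R(7,3)=  → 0/6 unlike.
Row 7: R(7,3)–R(7,4)=  → 0/1 unlike.
Total adjacent occupied pairs: 50; unlike-type pairs: 11.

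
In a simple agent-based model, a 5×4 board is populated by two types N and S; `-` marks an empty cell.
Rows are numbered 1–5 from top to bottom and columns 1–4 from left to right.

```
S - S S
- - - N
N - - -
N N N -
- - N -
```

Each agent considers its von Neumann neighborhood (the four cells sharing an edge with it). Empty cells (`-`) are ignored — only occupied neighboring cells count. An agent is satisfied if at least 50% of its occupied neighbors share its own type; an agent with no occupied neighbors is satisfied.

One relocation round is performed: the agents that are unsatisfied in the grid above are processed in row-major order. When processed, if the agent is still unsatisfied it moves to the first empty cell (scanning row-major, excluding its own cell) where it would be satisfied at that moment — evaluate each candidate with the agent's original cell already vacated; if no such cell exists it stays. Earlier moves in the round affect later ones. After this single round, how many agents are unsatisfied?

Initially unsatisfied (in order): (2,4).
  (2,4) → (2,1).
Resulting grid:
S - S S
N - - -
N - - -
N N N -
- - N -
Unsatisfied now: (1,1).

1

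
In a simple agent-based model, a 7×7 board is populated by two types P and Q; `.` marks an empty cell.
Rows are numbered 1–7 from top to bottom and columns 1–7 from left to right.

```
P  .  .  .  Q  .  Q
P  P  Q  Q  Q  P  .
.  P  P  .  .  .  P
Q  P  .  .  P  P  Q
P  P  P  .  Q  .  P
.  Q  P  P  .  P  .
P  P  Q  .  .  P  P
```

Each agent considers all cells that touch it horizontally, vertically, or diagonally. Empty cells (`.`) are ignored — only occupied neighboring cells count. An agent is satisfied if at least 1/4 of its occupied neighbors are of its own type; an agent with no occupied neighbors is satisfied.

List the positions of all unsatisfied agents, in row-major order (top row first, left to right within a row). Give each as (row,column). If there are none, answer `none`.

(1,7), (4,1), (4,7), (5,5), (6,2)

(1,1)P 2/2 ok
(1,5)Q 2/3 ok
(1,7)Q 0/1 unhappy
(2,1)P 3/3 ok
(2,2)P 4/5 ok
(2,3)Q 1/4 ok
(2,4)Q 3/4 ok
(2,5)Q 2/3 ok
(2,6)P 1/4 ok
(3,2)P 4/6 ok
(3,3)P 3/5 ok
(3,7)P 2/3 ok
(4,1)Q 0/4 unhappy
(4,2)P 5/6 ok
(4,5)P 1/2 ok
(4,6)P 3/5 ok
(4,7)Q 0/3 unhappy
(5,1)P 2/4 ok
(5,2)P 4/6 ok
(5,3)P 4/5 ok
(5,5)Q 0/4 unhappy
(5,7)P 2/3 ok
(6,2)Q 1/7 unhappy
(6,3)P 4/6 ok
(6,4)P 2/4 ok
(6,6)P 3/4 ok
(7,1)P 1/2 ok
(7,2)P 2/4 ok
(7,3)Q 1/4 ok
(7,6)P 2/2 ok
(7,7)P 2/2 ok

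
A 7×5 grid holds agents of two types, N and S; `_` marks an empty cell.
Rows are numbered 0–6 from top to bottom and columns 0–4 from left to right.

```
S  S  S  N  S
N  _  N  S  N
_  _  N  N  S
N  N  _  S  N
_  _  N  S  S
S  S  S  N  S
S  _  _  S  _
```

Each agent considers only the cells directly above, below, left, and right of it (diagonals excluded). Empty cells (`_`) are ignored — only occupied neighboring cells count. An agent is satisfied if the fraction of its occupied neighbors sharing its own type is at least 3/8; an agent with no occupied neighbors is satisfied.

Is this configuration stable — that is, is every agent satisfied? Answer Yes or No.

No

Row 0: (0,0)S 1/2 satisfied · (0,1)S 2/2 satisfied · (0,2)S 1/3 not · (0,3)N 0/3 not · (0,4)S 0/2 not
Row 1: (1,0)N 0/1 not · (1,2)N 1/3 not · (1,3)S 0/4 not · (1,4)N 0/3 not
Row 2: (2,2)N 2/2 satisfied · (2,3)N 1/4 not · (2,4)S 0/3 not
Row 3: (3,0)N 1/1 satisfied · (3,1)N 1/1 satisfied · (3,3)S 1/3 not · (3,4)N 0/3 not
Row 4: (4,2)N 0/2 not · (4,3)S 2/4 satisfied · (4,4)S 2/3 satisfied
Row 5: (5,0)S 2/2 satisfied · (5,1)S 2/2 satisfied · (5,2)S 1/3 not · (5,3)N 0/4 not · (5,4)S 1/2 satisfied
Row 6: (6,0)S 1/1 satisfied · (6,3)S 0/1 not
For instance (0,2) has only 1/3 same-type neighbors, below 3/8.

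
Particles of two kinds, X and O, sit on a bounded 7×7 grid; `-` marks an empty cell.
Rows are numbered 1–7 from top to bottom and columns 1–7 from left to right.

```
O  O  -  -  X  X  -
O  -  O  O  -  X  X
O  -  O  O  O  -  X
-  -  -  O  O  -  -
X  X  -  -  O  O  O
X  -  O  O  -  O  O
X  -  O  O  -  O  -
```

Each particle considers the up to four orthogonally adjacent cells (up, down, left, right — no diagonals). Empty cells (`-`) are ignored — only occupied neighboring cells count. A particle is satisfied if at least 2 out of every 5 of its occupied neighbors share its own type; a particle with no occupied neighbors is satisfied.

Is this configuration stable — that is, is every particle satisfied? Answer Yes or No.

(1,1)O 2/2 ✓
(1,2)O 1/1 ✓
(1,5)X 1/1 ✓
(1,6)X 2/2 ✓
(2,1)O 2/2 ✓
(2,3)O 2/2 ✓
(2,4)O 2/2 ✓
(2,6)X 2/2 ✓
(2,7)X 2/2 ✓
(3,1)O 1/1 ✓
(3,3)O 2/2 ✓
(3,4)O 4/4 ✓
(3,5)O 2/2 ✓
(3,7)X 1/1 ✓
(4,4)O 2/2 ✓
(4,5)O 3/3 ✓
(5,1)X 2/2 ✓
(5,2)X 1/1 ✓
(5,5)O 2/2 ✓
(5,6)O 3/3 ✓
(5,7)O 2/2 ✓
(6,1)X 2/2 ✓
(6,3)O 2/2 ✓
(6,4)O 2/2 ✓
(6,6)O 3/3 ✓
(6,7)O 2/2 ✓
(7,1)X 1/1 ✓
(7,3)O 2/2 ✓
(7,4)O 2/2 ✓
(7,6)O 1/1 ✓
All meet the threshold, so the configuration is stable.

Yes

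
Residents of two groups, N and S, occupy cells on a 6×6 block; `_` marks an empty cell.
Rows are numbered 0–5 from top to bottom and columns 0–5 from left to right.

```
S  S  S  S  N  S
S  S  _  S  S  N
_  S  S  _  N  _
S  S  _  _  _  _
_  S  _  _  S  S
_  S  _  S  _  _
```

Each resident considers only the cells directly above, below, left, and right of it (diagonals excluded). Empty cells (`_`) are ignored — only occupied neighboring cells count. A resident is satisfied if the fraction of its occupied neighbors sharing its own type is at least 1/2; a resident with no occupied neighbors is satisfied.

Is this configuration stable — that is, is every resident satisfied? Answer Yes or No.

No

Row 0: (0,0)S 2/2 ✓ · (0,1)S 3/3 ✓ · (0,2)S 2/2 ✓ · (0,3)S 2/3 ✓ · (0,4)N 0/3 ✗ · (0,5)S 0/2 ✗
Row 1: (1,0)S 2/2 ✓ · (1,1)S 3/3 ✓ · (1,3)S 2/2 ✓ · (1,4)S 1/4 ✗ · (1,5)N 0/2 ✗
Row 2: (2,1)S 3/3 ✓ · (2,2)S 1/1 ✓ · (2,4)N 0/1 ✗
Row 3: (3,0)S 1/1 ✓ · (3,1)S 3/3 ✓
Row 4: (4,1)S 2/2 ✓ · (4,4)S 1/1 ✓ · (4,5)S 1/1 ✓
Row 5: (5,1)S 1/1 ✓ · (5,3)S 0/0 ✓
For instance (0,4) has only 0/3 same-type neighbors, below 1/2.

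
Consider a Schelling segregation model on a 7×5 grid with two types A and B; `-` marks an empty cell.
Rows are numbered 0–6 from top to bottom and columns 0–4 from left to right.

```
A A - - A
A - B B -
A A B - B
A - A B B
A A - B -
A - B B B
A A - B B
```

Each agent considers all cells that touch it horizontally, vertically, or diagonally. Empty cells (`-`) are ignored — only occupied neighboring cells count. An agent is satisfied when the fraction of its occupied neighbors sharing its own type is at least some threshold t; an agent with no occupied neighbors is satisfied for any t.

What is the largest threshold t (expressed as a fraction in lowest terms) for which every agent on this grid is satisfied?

Row 0: (0,0)A 2/2 · (0,1)A 2/3 · (0,4)A 0/1
Row 1: (1,0)A 4/4 · (1,2)B 2/4 · (1,3)B 3/4
Row 2: (2,0)A 3/3 · (2,1)A 4/6 · (2,2)B 3/5 · (2,4)B 3/3
Row 3: (3,0)A 4/4 · (3,2)A 2/5 · (3,3)B 4/5 · (3,4)B 3/3
Row 4: (4,0)A 3/3 · (4,1)A 4/5 · (4,3)B 5/6
Row 5: (5,0)A 4/4 · (5,2)B 3/5 · (5,3)B 5/5 · (5,4)B 4/4
Row 6: (6,0)A 2/2 · (6,1)A 2/3 · (6,3)B 4/4 · (6,4)B 3/3
The smallest same-type fraction is 0/1 at (0,4), which reduces to 0/1. Any threshold above that leaves this agent unsatisfied.

0/1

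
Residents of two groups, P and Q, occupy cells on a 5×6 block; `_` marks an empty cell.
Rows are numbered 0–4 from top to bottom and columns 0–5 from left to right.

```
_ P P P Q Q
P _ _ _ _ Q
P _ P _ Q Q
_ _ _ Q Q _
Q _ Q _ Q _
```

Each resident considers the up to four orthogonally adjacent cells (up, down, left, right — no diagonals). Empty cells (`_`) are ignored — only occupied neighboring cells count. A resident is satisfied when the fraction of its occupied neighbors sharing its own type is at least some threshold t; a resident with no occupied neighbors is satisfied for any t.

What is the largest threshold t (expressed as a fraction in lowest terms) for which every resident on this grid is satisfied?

1/2

(0,1)P 1/1
(0,2)P 2/2
(0,3)P 1/2
(0,4)Q 1/2
(0,5)Q 2/2
(1,0)P 1/1
(1,5)Q 2/2
(2,0)P 1/1
(2,2)P — no occupied neighbors
(2,4)Q 2/2
(2,5)Q 2/2
(3,3)Q 1/1
(3,4)Q 3/3
(4,0)Q — no occupied neighbors
(4,2)Q — no occupied neighbors
(4,4)Q 1/1
The smallest same-type fraction is 1/2 at (0,3), which reduces to 1/2. Any threshold above that leaves this resident unsatisfied.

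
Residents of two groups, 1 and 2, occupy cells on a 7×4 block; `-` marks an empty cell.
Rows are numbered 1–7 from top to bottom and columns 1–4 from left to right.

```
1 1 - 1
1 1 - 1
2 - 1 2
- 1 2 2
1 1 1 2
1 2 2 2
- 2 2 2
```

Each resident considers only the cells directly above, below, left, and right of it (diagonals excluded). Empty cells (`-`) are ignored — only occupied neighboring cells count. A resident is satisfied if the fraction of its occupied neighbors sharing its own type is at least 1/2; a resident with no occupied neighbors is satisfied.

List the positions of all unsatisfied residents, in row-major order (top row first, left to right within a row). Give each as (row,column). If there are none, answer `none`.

Row 1: (1,1)1 2/2 satisfied · (1,2)1 2/2 satisfied · (1,4)1 1/1 satisfied
Row 2: (2,1)1 2/3 satisfied · (2,2)1 2/2 satisfied · (2,4)1 1/2 satisfied
Row 3: (3,1)2 0/1 not · (3,3)1 0/2 not · (3,4)2 1/3 not
Row 4: (4,2)1 1/2 satisfied · (4,3)2 1/4 not · (4,4)2 3/3 satisfied
Row 5: (5,1)1 2/2 satisfied · (5,2)1 3/4 satisfied · (5,3)1 1/4 not · (5,4)2 2/3 satisfied
Row 6: (6,1)1 1/2 satisfied · (6,2)2 2/4 satisfied · (6,3)2 3/4 satisfied · (6,4)2 3/3 satisfied
Row 7: (7,2)2 2/2 satisfied · (7,3)2 3/3 satisfied · (7,4)2 2/2 satisfied

(3,1), (3,3), (3,4), (4,3), (5,3)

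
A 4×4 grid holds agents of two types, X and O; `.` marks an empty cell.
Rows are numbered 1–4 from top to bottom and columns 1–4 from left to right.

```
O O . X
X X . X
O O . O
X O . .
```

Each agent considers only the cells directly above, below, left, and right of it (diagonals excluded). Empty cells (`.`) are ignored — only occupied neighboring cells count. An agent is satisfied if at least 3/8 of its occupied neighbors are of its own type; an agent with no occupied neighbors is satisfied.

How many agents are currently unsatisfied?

(1,1)O 1/2 satisfied
(1,2)O 1/2 satisfied
(1,4)X 1/1 satisfied
(2,1)X 1/3 not
(2,2)X 1/3 not
(2,4)X 1/2 satisfied
(3,1)O 1/3 not
(3,2)O 2/3 satisfied
(3,4)O 0/1 not
(4,1)X 0/2 not
(4,2)O 1/2 satisfied
Unsatisfied: (2,1), (2,2), (3,1), (3,4), (4,1) — 5 in total.

5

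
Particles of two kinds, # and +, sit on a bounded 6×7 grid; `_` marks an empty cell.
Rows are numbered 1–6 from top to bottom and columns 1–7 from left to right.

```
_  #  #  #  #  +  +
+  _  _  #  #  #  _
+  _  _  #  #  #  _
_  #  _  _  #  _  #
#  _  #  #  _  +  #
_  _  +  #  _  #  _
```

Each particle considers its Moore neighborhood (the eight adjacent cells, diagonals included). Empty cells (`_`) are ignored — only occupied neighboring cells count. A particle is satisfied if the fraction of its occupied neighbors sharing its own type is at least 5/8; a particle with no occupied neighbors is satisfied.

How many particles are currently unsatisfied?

8

(1,2)# 1/2 not
(1,3)# 3/3 satisfied
(1,4)# 4/4 satisfied
(1,5)# 4/5 satisfied
(1,6)+ 1/4 not
(1,7)+ 1/2 not
(2,1)+ 1/2 not
(2,4)# 6/6 satisfied
(2,5)# 7/8 satisfied
(2,6)# 4/6 satisfied
(3,1)+ 1/2 not
(3,4)# 4/4 satisfied
(3,5)# 6/6 satisfied
(3,6)# 5/5 satisfied
(4,2)# 2/3 satisfied
(4,5)# 4/5 satisfied
(4,7)# 2/3 satisfied
(5,1)# 1/1 satisfied
(5,3)# 3/4 satisfied
(5,4)# 3/4 satisfied
(5,6)+ 0/4 not
(5,7)# 2/3 satisfied
(6,3)+ 0/3 not
(6,4)# 2/3 satisfied
(6,6)# 1/2 not
Unsatisfied: (1,2), (1,6), (1,7), (2,1), (3,1), (5,6), (6,3), (6,6) — 8 in total.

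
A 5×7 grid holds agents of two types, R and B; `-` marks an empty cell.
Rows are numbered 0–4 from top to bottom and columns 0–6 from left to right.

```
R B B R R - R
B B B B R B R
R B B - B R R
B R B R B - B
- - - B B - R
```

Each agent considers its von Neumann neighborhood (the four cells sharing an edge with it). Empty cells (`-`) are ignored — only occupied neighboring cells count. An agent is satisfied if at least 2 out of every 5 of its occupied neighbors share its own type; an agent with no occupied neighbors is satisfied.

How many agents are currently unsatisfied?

Row 0: (0,0)R 0/2 not · (0,1)B 2/3 satisfied · (0,2)B 2/3 satisfied · (0,3)R 1/3 not · (0,4)R 2/2 satisfied · (0,6)R 1/1 satisfied
Row 1: (1,0)B 1/3 not · (1,1)B 4/4 satisfied · (1,2)B 4/4 satisfied · (1,3)B 1/3 not · (1,4)R 1/4 not · (1,5)B 0/3 not · (1,6)R 2/3 satisfied
Row 2: (2,0)R 0/3 not · (2,1)B 2/4 satisfied · (2,2)B 3/3 satisfied · (2,4)B 1/3 not · (2,5)R 1/3 not · (2,6)R 2/3 satisfied
Row 3: (3,0)B 0/2 not · (3,1)R 0/3 not · (3,2)B 1/3 not · (3,3)R 0/3 not · (3,4)B 2/3 satisfied · (3,6)B 0/2 not
Row 4: (4,3)B 1/2 satisfied · (4,4)B 2/2 satisfied · (4,6)R 0/1 not
Unsatisfied: (0,0), (0,3), (1,0), (1,3), (1,4), (1,5), (2,0), (2,4), (2,5), (3,0), (3,1), (3,2), (3,3), (3,6), (4,6) — 15 in total.

15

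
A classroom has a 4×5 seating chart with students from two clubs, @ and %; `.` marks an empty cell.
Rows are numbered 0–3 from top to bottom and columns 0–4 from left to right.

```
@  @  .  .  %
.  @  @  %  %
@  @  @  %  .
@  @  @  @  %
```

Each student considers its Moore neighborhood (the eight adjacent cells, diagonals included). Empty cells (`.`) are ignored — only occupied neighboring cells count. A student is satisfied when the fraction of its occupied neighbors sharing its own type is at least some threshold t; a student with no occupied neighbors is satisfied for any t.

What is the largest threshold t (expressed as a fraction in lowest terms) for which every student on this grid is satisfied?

3/7

Row 0: (0,0)@ 2/2 · (0,1)@ 3/3 · (0,4)% 2/2
Row 1: (1,1)@ 6/6 · (1,2)@ 4/6 · (1,3)% 3/5 · (1,4)% 3/3
Row 2: (2,0)@ 4/4 · (2,1)@ 7/7 · (2,2)@ 6/8 · (2,3)% 3/7
Row 3: (3,0)@ 3/3 · (3,1)@ 5/5 · (3,2)@ 4/5 · (3,3)@ 2/4 · (3,4)% 1/2
The smallest same-type fraction is 3/7 at (2,3), which reduces to 3/7. Any threshold above that leaves this student unsatisfied.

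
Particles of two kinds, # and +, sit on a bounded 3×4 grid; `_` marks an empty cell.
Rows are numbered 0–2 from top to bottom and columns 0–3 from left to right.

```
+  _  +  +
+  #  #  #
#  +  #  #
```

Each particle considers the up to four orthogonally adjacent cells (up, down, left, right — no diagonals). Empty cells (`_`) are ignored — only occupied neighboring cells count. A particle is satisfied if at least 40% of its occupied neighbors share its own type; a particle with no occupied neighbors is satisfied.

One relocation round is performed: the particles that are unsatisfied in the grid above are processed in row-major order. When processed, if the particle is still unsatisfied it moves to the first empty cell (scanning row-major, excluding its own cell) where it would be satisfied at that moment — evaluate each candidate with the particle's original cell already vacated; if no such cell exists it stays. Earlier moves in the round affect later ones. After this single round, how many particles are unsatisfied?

Initially unsatisfied (in order): (1,0), (1,1), (2,0), (2,1).
  (1,0) → (0,1).
  (1,1) → (1,0).
  (2,0): now satisfied by earlier moves; stays.
  (2,1): no empty cell satisfies it; stays.
Resulting grid:
+ + + +
# _ # #
# + # #
Unsatisfied now: (2,1).

1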